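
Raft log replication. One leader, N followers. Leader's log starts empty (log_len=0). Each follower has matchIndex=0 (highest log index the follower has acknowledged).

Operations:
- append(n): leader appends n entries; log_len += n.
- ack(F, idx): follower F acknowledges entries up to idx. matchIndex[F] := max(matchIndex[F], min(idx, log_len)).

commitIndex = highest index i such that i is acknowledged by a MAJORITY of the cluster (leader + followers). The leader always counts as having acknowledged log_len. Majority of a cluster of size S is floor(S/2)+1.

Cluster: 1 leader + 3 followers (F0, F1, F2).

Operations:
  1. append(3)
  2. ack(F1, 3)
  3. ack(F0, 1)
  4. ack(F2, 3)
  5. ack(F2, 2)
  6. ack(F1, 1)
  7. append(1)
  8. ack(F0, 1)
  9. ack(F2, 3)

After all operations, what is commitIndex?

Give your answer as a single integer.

Answer: 3

Derivation:
Op 1: append 3 -> log_len=3
Op 2: F1 acks idx 3 -> match: F0=0 F1=3 F2=0; commitIndex=0
Op 3: F0 acks idx 1 -> match: F0=1 F1=3 F2=0; commitIndex=1
Op 4: F2 acks idx 3 -> match: F0=1 F1=3 F2=3; commitIndex=3
Op 5: F2 acks idx 2 -> match: F0=1 F1=3 F2=3; commitIndex=3
Op 6: F1 acks idx 1 -> match: F0=1 F1=3 F2=3; commitIndex=3
Op 7: append 1 -> log_len=4
Op 8: F0 acks idx 1 -> match: F0=1 F1=3 F2=3; commitIndex=3
Op 9: F2 acks idx 3 -> match: F0=1 F1=3 F2=3; commitIndex=3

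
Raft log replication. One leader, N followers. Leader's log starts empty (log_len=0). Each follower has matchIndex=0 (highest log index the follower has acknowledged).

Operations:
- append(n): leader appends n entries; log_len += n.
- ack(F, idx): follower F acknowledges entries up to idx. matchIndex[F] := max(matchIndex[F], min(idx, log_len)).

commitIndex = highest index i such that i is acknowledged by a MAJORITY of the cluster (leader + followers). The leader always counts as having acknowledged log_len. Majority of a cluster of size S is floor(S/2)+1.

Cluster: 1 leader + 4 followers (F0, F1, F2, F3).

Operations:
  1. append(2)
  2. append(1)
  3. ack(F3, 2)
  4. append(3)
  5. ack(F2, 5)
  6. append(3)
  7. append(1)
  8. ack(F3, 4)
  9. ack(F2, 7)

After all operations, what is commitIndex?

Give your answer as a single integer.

Op 1: append 2 -> log_len=2
Op 2: append 1 -> log_len=3
Op 3: F3 acks idx 2 -> match: F0=0 F1=0 F2=0 F3=2; commitIndex=0
Op 4: append 3 -> log_len=6
Op 5: F2 acks idx 5 -> match: F0=0 F1=0 F2=5 F3=2; commitIndex=2
Op 6: append 3 -> log_len=9
Op 7: append 1 -> log_len=10
Op 8: F3 acks idx 4 -> match: F0=0 F1=0 F2=5 F3=4; commitIndex=4
Op 9: F2 acks idx 7 -> match: F0=0 F1=0 F2=7 F3=4; commitIndex=4

Answer: 4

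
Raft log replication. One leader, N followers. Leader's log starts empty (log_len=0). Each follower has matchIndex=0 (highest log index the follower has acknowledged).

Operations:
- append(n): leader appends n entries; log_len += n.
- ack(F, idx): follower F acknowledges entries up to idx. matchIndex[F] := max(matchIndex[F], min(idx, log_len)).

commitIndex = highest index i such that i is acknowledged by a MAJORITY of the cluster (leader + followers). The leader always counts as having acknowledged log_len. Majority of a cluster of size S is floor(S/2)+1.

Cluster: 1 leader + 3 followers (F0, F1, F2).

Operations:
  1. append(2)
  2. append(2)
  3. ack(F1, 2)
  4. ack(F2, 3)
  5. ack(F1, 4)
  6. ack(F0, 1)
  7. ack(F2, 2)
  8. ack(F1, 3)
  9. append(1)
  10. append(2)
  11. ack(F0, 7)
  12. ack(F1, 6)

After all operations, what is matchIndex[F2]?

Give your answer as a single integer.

Op 1: append 2 -> log_len=2
Op 2: append 2 -> log_len=4
Op 3: F1 acks idx 2 -> match: F0=0 F1=2 F2=0; commitIndex=0
Op 4: F2 acks idx 3 -> match: F0=0 F1=2 F2=3; commitIndex=2
Op 5: F1 acks idx 4 -> match: F0=0 F1=4 F2=3; commitIndex=3
Op 6: F0 acks idx 1 -> match: F0=1 F1=4 F2=3; commitIndex=3
Op 7: F2 acks idx 2 -> match: F0=1 F1=4 F2=3; commitIndex=3
Op 8: F1 acks idx 3 -> match: F0=1 F1=4 F2=3; commitIndex=3
Op 9: append 1 -> log_len=5
Op 10: append 2 -> log_len=7
Op 11: F0 acks idx 7 -> match: F0=7 F1=4 F2=3; commitIndex=4
Op 12: F1 acks idx 6 -> match: F0=7 F1=6 F2=3; commitIndex=6

Answer: 3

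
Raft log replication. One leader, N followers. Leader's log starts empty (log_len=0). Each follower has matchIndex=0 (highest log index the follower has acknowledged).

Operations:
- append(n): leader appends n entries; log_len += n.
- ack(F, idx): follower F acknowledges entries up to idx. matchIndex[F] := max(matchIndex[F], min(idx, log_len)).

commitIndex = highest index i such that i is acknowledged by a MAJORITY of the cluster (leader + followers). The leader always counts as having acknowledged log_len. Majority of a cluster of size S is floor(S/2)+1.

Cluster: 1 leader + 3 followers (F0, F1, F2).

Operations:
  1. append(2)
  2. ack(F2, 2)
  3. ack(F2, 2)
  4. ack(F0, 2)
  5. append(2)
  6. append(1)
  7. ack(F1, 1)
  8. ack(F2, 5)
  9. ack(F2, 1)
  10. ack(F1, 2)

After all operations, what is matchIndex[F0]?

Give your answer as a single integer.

Answer: 2

Derivation:
Op 1: append 2 -> log_len=2
Op 2: F2 acks idx 2 -> match: F0=0 F1=0 F2=2; commitIndex=0
Op 3: F2 acks idx 2 -> match: F0=0 F1=0 F2=2; commitIndex=0
Op 4: F0 acks idx 2 -> match: F0=2 F1=0 F2=2; commitIndex=2
Op 5: append 2 -> log_len=4
Op 6: append 1 -> log_len=5
Op 7: F1 acks idx 1 -> match: F0=2 F1=1 F2=2; commitIndex=2
Op 8: F2 acks idx 5 -> match: F0=2 F1=1 F2=5; commitIndex=2
Op 9: F2 acks idx 1 -> match: F0=2 F1=1 F2=5; commitIndex=2
Op 10: F1 acks idx 2 -> match: F0=2 F1=2 F2=5; commitIndex=2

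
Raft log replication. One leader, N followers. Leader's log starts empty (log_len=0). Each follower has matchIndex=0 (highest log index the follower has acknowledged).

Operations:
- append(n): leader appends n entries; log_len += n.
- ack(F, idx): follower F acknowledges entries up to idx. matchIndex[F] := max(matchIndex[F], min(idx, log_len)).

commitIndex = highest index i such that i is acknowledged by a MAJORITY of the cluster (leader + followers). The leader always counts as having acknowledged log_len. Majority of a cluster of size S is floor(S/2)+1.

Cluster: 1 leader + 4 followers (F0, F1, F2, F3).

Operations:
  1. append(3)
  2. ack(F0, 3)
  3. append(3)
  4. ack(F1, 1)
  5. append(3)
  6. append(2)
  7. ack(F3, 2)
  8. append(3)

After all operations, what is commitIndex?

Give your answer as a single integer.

Answer: 2

Derivation:
Op 1: append 3 -> log_len=3
Op 2: F0 acks idx 3 -> match: F0=3 F1=0 F2=0 F3=0; commitIndex=0
Op 3: append 3 -> log_len=6
Op 4: F1 acks idx 1 -> match: F0=3 F1=1 F2=0 F3=0; commitIndex=1
Op 5: append 3 -> log_len=9
Op 6: append 2 -> log_len=11
Op 7: F3 acks idx 2 -> match: F0=3 F1=1 F2=0 F3=2; commitIndex=2
Op 8: append 3 -> log_len=14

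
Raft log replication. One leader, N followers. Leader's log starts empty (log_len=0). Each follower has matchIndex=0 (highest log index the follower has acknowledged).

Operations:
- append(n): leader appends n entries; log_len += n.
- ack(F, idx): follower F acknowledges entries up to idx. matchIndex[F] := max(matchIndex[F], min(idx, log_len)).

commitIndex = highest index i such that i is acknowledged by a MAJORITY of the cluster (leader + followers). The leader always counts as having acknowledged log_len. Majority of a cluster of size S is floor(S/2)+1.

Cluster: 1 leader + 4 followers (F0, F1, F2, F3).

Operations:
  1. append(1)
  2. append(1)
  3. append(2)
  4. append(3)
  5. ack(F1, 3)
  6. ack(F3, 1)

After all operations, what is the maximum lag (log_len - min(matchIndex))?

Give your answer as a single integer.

Op 1: append 1 -> log_len=1
Op 2: append 1 -> log_len=2
Op 3: append 2 -> log_len=4
Op 4: append 3 -> log_len=7
Op 5: F1 acks idx 3 -> match: F0=0 F1=3 F2=0 F3=0; commitIndex=0
Op 6: F3 acks idx 1 -> match: F0=0 F1=3 F2=0 F3=1; commitIndex=1

Answer: 7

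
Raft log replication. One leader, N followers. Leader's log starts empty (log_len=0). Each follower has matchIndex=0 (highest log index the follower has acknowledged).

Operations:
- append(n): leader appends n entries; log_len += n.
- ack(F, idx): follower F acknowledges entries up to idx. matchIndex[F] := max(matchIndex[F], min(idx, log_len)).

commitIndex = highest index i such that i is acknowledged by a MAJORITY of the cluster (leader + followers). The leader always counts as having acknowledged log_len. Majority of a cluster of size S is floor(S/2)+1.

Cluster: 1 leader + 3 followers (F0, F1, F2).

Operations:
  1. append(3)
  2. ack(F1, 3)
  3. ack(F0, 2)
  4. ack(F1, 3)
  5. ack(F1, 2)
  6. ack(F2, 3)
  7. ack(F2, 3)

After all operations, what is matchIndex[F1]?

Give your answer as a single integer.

Answer: 3

Derivation:
Op 1: append 3 -> log_len=3
Op 2: F1 acks idx 3 -> match: F0=0 F1=3 F2=0; commitIndex=0
Op 3: F0 acks idx 2 -> match: F0=2 F1=3 F2=0; commitIndex=2
Op 4: F1 acks idx 3 -> match: F0=2 F1=3 F2=0; commitIndex=2
Op 5: F1 acks idx 2 -> match: F0=2 F1=3 F2=0; commitIndex=2
Op 6: F2 acks idx 3 -> match: F0=2 F1=3 F2=3; commitIndex=3
Op 7: F2 acks idx 3 -> match: F0=2 F1=3 F2=3; commitIndex=3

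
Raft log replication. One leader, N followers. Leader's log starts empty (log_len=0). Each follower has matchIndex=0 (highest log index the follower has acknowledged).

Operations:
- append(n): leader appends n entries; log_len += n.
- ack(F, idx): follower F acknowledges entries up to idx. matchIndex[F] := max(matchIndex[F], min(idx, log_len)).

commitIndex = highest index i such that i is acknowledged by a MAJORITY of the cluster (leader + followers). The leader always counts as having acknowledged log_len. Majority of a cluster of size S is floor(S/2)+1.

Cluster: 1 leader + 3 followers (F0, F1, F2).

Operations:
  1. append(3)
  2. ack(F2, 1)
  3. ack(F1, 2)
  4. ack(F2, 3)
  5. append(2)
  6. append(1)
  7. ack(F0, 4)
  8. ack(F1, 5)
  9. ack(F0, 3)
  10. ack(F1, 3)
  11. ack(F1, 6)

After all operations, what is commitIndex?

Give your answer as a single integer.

Op 1: append 3 -> log_len=3
Op 2: F2 acks idx 1 -> match: F0=0 F1=0 F2=1; commitIndex=0
Op 3: F1 acks idx 2 -> match: F0=0 F1=2 F2=1; commitIndex=1
Op 4: F2 acks idx 3 -> match: F0=0 F1=2 F2=3; commitIndex=2
Op 5: append 2 -> log_len=5
Op 6: append 1 -> log_len=6
Op 7: F0 acks idx 4 -> match: F0=4 F1=2 F2=3; commitIndex=3
Op 8: F1 acks idx 5 -> match: F0=4 F1=5 F2=3; commitIndex=4
Op 9: F0 acks idx 3 -> match: F0=4 F1=5 F2=3; commitIndex=4
Op 10: F1 acks idx 3 -> match: F0=4 F1=5 F2=3; commitIndex=4
Op 11: F1 acks idx 6 -> match: F0=4 F1=6 F2=3; commitIndex=4

Answer: 4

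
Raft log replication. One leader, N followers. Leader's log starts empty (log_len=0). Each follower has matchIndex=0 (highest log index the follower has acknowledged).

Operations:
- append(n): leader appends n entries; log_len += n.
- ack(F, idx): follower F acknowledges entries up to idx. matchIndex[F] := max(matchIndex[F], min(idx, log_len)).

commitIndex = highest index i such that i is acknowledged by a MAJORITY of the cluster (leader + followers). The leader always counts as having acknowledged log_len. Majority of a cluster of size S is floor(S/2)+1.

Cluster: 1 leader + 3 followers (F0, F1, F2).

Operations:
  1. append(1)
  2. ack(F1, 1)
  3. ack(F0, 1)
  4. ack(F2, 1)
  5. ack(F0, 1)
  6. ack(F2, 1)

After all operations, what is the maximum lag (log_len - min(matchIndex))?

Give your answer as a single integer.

Answer: 0

Derivation:
Op 1: append 1 -> log_len=1
Op 2: F1 acks idx 1 -> match: F0=0 F1=1 F2=0; commitIndex=0
Op 3: F0 acks idx 1 -> match: F0=1 F1=1 F2=0; commitIndex=1
Op 4: F2 acks idx 1 -> match: F0=1 F1=1 F2=1; commitIndex=1
Op 5: F0 acks idx 1 -> match: F0=1 F1=1 F2=1; commitIndex=1
Op 6: F2 acks idx 1 -> match: F0=1 F1=1 F2=1; commitIndex=1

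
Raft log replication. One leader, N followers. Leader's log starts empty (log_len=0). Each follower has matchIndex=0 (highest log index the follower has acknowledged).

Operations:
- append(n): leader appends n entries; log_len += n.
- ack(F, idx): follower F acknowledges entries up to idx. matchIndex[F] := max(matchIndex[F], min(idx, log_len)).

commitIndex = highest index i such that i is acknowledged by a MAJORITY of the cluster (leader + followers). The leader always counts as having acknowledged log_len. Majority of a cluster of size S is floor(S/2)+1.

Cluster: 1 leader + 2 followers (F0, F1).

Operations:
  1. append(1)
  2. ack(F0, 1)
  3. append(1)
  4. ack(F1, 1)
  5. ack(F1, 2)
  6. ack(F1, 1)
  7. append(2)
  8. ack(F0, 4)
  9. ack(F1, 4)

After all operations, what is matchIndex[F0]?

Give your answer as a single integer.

Answer: 4

Derivation:
Op 1: append 1 -> log_len=1
Op 2: F0 acks idx 1 -> match: F0=1 F1=0; commitIndex=1
Op 3: append 1 -> log_len=2
Op 4: F1 acks idx 1 -> match: F0=1 F1=1; commitIndex=1
Op 5: F1 acks idx 2 -> match: F0=1 F1=2; commitIndex=2
Op 6: F1 acks idx 1 -> match: F0=1 F1=2; commitIndex=2
Op 7: append 2 -> log_len=4
Op 8: F0 acks idx 4 -> match: F0=4 F1=2; commitIndex=4
Op 9: F1 acks idx 4 -> match: F0=4 F1=4; commitIndex=4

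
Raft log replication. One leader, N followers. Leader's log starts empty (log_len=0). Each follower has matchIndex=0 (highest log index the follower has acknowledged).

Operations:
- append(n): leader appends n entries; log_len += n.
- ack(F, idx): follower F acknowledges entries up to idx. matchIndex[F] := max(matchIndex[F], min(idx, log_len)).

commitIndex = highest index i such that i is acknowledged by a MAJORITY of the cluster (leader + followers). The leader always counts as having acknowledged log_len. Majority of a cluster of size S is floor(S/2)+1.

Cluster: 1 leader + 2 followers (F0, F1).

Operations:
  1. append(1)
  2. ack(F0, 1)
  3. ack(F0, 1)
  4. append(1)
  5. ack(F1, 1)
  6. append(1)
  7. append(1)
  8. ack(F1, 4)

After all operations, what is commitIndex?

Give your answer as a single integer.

Answer: 4

Derivation:
Op 1: append 1 -> log_len=1
Op 2: F0 acks idx 1 -> match: F0=1 F1=0; commitIndex=1
Op 3: F0 acks idx 1 -> match: F0=1 F1=0; commitIndex=1
Op 4: append 1 -> log_len=2
Op 5: F1 acks idx 1 -> match: F0=1 F1=1; commitIndex=1
Op 6: append 1 -> log_len=3
Op 7: append 1 -> log_len=4
Op 8: F1 acks idx 4 -> match: F0=1 F1=4; commitIndex=4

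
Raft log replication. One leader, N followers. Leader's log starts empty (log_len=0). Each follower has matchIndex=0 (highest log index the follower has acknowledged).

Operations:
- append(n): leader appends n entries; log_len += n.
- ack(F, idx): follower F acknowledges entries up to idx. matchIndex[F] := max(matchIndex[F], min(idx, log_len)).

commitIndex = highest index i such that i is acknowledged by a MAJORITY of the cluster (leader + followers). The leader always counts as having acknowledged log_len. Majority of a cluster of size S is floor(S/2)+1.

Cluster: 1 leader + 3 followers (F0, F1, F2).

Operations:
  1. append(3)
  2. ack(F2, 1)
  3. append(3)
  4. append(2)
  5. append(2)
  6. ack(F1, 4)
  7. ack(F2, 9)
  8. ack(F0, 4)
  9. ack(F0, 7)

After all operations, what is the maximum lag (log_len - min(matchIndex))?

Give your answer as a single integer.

Op 1: append 3 -> log_len=3
Op 2: F2 acks idx 1 -> match: F0=0 F1=0 F2=1; commitIndex=0
Op 3: append 3 -> log_len=6
Op 4: append 2 -> log_len=8
Op 5: append 2 -> log_len=10
Op 6: F1 acks idx 4 -> match: F0=0 F1=4 F2=1; commitIndex=1
Op 7: F2 acks idx 9 -> match: F0=0 F1=4 F2=9; commitIndex=4
Op 8: F0 acks idx 4 -> match: F0=4 F1=4 F2=9; commitIndex=4
Op 9: F0 acks idx 7 -> match: F0=7 F1=4 F2=9; commitIndex=7

Answer: 6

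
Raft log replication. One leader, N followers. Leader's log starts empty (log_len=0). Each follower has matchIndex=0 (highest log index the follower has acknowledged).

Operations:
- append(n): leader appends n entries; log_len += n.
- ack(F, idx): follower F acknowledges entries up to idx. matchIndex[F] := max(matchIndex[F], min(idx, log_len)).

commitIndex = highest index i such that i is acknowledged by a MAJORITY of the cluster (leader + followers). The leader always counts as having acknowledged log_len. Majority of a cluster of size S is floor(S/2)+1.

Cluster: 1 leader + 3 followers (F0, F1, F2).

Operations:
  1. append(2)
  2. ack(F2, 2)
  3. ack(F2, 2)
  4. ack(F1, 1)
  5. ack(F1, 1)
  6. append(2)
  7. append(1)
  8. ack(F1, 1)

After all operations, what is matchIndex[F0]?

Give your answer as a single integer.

Op 1: append 2 -> log_len=2
Op 2: F2 acks idx 2 -> match: F0=0 F1=0 F2=2; commitIndex=0
Op 3: F2 acks idx 2 -> match: F0=0 F1=0 F2=2; commitIndex=0
Op 4: F1 acks idx 1 -> match: F0=0 F1=1 F2=2; commitIndex=1
Op 5: F1 acks idx 1 -> match: F0=0 F1=1 F2=2; commitIndex=1
Op 6: append 2 -> log_len=4
Op 7: append 1 -> log_len=5
Op 8: F1 acks idx 1 -> match: F0=0 F1=1 F2=2; commitIndex=1

Answer: 0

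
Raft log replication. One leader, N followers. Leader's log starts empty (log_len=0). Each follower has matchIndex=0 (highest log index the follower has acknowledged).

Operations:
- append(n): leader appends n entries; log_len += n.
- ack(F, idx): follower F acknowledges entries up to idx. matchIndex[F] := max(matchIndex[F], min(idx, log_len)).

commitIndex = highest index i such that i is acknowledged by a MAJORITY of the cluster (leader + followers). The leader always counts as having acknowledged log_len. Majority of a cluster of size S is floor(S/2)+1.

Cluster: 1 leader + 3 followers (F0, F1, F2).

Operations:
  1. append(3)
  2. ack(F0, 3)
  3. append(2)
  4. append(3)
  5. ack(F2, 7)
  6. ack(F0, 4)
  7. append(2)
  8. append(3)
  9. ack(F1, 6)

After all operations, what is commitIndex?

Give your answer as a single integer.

Answer: 6

Derivation:
Op 1: append 3 -> log_len=3
Op 2: F0 acks idx 3 -> match: F0=3 F1=0 F2=0; commitIndex=0
Op 3: append 2 -> log_len=5
Op 4: append 3 -> log_len=8
Op 5: F2 acks idx 7 -> match: F0=3 F1=0 F2=7; commitIndex=3
Op 6: F0 acks idx 4 -> match: F0=4 F1=0 F2=7; commitIndex=4
Op 7: append 2 -> log_len=10
Op 8: append 3 -> log_len=13
Op 9: F1 acks idx 6 -> match: F0=4 F1=6 F2=7; commitIndex=6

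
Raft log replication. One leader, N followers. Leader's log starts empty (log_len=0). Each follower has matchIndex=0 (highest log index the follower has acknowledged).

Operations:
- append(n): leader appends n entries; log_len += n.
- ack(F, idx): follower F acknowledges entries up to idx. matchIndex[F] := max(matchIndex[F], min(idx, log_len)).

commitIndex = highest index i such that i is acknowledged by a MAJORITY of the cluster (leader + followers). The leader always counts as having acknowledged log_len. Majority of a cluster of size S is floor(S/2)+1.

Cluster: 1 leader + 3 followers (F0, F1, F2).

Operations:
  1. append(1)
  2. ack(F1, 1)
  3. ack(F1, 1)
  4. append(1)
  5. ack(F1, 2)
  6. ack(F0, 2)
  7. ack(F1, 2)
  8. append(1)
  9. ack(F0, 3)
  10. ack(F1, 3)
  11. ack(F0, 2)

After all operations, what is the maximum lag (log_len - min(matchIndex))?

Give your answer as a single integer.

Op 1: append 1 -> log_len=1
Op 2: F1 acks idx 1 -> match: F0=0 F1=1 F2=0; commitIndex=0
Op 3: F1 acks idx 1 -> match: F0=0 F1=1 F2=0; commitIndex=0
Op 4: append 1 -> log_len=2
Op 5: F1 acks idx 2 -> match: F0=0 F1=2 F2=0; commitIndex=0
Op 6: F0 acks idx 2 -> match: F0=2 F1=2 F2=0; commitIndex=2
Op 7: F1 acks idx 2 -> match: F0=2 F1=2 F2=0; commitIndex=2
Op 8: append 1 -> log_len=3
Op 9: F0 acks idx 3 -> match: F0=3 F1=2 F2=0; commitIndex=2
Op 10: F1 acks idx 3 -> match: F0=3 F1=3 F2=0; commitIndex=3
Op 11: F0 acks idx 2 -> match: F0=3 F1=3 F2=0; commitIndex=3

Answer: 3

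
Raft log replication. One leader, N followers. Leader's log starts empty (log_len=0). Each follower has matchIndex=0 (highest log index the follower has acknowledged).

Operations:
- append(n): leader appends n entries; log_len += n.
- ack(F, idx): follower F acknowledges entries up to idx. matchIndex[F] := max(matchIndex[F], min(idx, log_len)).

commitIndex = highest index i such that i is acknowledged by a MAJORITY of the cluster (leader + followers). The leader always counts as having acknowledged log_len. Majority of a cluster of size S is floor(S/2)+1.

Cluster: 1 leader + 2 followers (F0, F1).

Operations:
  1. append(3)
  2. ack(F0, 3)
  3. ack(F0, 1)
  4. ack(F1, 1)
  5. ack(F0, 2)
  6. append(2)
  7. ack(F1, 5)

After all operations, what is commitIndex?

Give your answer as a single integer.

Answer: 5

Derivation:
Op 1: append 3 -> log_len=3
Op 2: F0 acks idx 3 -> match: F0=3 F1=0; commitIndex=3
Op 3: F0 acks idx 1 -> match: F0=3 F1=0; commitIndex=3
Op 4: F1 acks idx 1 -> match: F0=3 F1=1; commitIndex=3
Op 5: F0 acks idx 2 -> match: F0=3 F1=1; commitIndex=3
Op 6: append 2 -> log_len=5
Op 7: F1 acks idx 5 -> match: F0=3 F1=5; commitIndex=5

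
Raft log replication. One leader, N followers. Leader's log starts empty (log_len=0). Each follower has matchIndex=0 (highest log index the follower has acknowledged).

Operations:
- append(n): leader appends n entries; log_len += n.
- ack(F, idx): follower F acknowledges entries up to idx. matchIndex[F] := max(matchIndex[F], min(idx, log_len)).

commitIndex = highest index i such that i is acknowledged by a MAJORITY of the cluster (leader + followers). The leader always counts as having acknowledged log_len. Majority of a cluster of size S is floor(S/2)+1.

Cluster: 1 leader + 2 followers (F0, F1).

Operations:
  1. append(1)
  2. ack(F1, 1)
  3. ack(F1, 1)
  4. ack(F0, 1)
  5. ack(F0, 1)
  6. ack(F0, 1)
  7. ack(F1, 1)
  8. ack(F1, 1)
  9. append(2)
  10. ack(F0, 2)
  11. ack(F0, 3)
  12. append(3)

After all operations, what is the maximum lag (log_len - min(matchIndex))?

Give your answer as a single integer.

Op 1: append 1 -> log_len=1
Op 2: F1 acks idx 1 -> match: F0=0 F1=1; commitIndex=1
Op 3: F1 acks idx 1 -> match: F0=0 F1=1; commitIndex=1
Op 4: F0 acks idx 1 -> match: F0=1 F1=1; commitIndex=1
Op 5: F0 acks idx 1 -> match: F0=1 F1=1; commitIndex=1
Op 6: F0 acks idx 1 -> match: F0=1 F1=1; commitIndex=1
Op 7: F1 acks idx 1 -> match: F0=1 F1=1; commitIndex=1
Op 8: F1 acks idx 1 -> match: F0=1 F1=1; commitIndex=1
Op 9: append 2 -> log_len=3
Op 10: F0 acks idx 2 -> match: F0=2 F1=1; commitIndex=2
Op 11: F0 acks idx 3 -> match: F0=3 F1=1; commitIndex=3
Op 12: append 3 -> log_len=6

Answer: 5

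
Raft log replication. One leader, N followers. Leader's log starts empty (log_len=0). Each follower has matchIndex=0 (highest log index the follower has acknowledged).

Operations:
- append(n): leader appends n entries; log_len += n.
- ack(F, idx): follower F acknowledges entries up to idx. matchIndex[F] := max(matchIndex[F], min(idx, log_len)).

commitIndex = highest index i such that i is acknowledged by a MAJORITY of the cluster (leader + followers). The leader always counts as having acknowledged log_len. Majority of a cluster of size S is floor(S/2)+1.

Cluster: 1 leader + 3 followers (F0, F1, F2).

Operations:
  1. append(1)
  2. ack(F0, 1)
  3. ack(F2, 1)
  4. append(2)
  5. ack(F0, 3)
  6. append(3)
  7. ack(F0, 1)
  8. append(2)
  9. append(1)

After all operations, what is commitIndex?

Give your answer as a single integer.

Answer: 1

Derivation:
Op 1: append 1 -> log_len=1
Op 2: F0 acks idx 1 -> match: F0=1 F1=0 F2=0; commitIndex=0
Op 3: F2 acks idx 1 -> match: F0=1 F1=0 F2=1; commitIndex=1
Op 4: append 2 -> log_len=3
Op 5: F0 acks idx 3 -> match: F0=3 F1=0 F2=1; commitIndex=1
Op 6: append 3 -> log_len=6
Op 7: F0 acks idx 1 -> match: F0=3 F1=0 F2=1; commitIndex=1
Op 8: append 2 -> log_len=8
Op 9: append 1 -> log_len=9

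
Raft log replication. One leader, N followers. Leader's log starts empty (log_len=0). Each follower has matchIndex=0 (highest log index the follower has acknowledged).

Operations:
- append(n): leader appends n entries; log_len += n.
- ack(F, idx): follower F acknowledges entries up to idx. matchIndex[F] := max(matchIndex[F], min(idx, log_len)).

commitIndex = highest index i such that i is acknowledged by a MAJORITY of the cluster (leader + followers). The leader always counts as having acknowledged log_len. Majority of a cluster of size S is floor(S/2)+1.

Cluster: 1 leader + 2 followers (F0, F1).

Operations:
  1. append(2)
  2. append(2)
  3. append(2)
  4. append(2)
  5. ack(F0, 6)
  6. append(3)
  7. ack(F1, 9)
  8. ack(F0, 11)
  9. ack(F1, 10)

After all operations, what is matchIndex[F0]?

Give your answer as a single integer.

Answer: 11

Derivation:
Op 1: append 2 -> log_len=2
Op 2: append 2 -> log_len=4
Op 3: append 2 -> log_len=6
Op 4: append 2 -> log_len=8
Op 5: F0 acks idx 6 -> match: F0=6 F1=0; commitIndex=6
Op 6: append 3 -> log_len=11
Op 7: F1 acks idx 9 -> match: F0=6 F1=9; commitIndex=9
Op 8: F0 acks idx 11 -> match: F0=11 F1=9; commitIndex=11
Op 9: F1 acks idx 10 -> match: F0=11 F1=10; commitIndex=11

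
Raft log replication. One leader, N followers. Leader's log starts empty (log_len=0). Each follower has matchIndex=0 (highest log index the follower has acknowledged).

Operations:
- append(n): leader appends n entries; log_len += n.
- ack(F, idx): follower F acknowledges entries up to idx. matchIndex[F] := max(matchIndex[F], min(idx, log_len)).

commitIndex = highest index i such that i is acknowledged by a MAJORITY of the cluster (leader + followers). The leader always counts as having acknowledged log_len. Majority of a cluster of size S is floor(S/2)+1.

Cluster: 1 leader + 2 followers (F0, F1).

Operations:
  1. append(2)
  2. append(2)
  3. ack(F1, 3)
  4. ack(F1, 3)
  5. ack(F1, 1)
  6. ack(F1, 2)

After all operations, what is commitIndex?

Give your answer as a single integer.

Op 1: append 2 -> log_len=2
Op 2: append 2 -> log_len=4
Op 3: F1 acks idx 3 -> match: F0=0 F1=3; commitIndex=3
Op 4: F1 acks idx 3 -> match: F0=0 F1=3; commitIndex=3
Op 5: F1 acks idx 1 -> match: F0=0 F1=3; commitIndex=3
Op 6: F1 acks idx 2 -> match: F0=0 F1=3; commitIndex=3

Answer: 3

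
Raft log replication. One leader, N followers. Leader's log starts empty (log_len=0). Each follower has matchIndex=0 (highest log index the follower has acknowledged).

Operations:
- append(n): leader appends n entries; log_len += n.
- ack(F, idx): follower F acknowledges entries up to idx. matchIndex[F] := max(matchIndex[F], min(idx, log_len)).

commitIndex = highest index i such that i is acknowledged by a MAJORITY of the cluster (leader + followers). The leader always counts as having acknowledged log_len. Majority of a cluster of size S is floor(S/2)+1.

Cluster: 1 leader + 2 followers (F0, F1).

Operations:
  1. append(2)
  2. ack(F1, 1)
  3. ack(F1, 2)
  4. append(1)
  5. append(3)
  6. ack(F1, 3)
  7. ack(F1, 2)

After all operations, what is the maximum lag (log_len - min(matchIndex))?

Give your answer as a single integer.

Op 1: append 2 -> log_len=2
Op 2: F1 acks idx 1 -> match: F0=0 F1=1; commitIndex=1
Op 3: F1 acks idx 2 -> match: F0=0 F1=2; commitIndex=2
Op 4: append 1 -> log_len=3
Op 5: append 3 -> log_len=6
Op 6: F1 acks idx 3 -> match: F0=0 F1=3; commitIndex=3
Op 7: F1 acks idx 2 -> match: F0=0 F1=3; commitIndex=3

Answer: 6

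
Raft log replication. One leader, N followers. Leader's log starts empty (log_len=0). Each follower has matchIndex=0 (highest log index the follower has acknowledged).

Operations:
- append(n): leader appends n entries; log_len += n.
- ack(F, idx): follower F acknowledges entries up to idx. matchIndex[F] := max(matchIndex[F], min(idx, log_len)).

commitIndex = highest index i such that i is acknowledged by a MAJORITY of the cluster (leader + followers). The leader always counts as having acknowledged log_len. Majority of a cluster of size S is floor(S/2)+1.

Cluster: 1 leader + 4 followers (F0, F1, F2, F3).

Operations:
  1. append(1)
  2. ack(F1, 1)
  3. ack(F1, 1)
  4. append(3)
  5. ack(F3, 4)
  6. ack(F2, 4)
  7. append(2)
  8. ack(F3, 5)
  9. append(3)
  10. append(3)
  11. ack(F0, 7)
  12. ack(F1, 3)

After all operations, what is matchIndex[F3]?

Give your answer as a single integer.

Op 1: append 1 -> log_len=1
Op 2: F1 acks idx 1 -> match: F0=0 F1=1 F2=0 F3=0; commitIndex=0
Op 3: F1 acks idx 1 -> match: F0=0 F1=1 F2=0 F3=0; commitIndex=0
Op 4: append 3 -> log_len=4
Op 5: F3 acks idx 4 -> match: F0=0 F1=1 F2=0 F3=4; commitIndex=1
Op 6: F2 acks idx 4 -> match: F0=0 F1=1 F2=4 F3=4; commitIndex=4
Op 7: append 2 -> log_len=6
Op 8: F3 acks idx 5 -> match: F0=0 F1=1 F2=4 F3=5; commitIndex=4
Op 9: append 3 -> log_len=9
Op 10: append 3 -> log_len=12
Op 11: F0 acks idx 7 -> match: F0=7 F1=1 F2=4 F3=5; commitIndex=5
Op 12: F1 acks idx 3 -> match: F0=7 F1=3 F2=4 F3=5; commitIndex=5

Answer: 5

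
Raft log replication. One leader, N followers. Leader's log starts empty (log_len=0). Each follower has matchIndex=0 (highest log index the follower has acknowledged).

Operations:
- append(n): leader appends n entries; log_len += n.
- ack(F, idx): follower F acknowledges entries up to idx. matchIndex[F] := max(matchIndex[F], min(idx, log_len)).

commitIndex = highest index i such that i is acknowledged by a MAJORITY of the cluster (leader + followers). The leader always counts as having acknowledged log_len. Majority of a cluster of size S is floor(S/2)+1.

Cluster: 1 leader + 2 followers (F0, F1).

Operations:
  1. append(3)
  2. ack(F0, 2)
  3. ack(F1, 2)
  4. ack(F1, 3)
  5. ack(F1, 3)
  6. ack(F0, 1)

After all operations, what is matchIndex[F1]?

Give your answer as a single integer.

Answer: 3

Derivation:
Op 1: append 3 -> log_len=3
Op 2: F0 acks idx 2 -> match: F0=2 F1=0; commitIndex=2
Op 3: F1 acks idx 2 -> match: F0=2 F1=2; commitIndex=2
Op 4: F1 acks idx 3 -> match: F0=2 F1=3; commitIndex=3
Op 5: F1 acks idx 3 -> match: F0=2 F1=3; commitIndex=3
Op 6: F0 acks idx 1 -> match: F0=2 F1=3; commitIndex=3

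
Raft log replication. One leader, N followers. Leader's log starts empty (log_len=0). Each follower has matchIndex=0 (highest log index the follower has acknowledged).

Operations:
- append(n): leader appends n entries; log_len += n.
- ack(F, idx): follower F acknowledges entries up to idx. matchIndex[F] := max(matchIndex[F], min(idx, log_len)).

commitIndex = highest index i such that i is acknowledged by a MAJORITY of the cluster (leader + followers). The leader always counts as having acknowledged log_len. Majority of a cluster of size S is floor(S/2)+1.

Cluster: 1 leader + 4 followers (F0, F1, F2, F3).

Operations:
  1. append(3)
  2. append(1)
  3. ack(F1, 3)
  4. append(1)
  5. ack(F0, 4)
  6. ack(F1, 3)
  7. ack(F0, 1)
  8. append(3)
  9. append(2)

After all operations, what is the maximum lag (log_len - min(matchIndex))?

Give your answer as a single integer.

Op 1: append 3 -> log_len=3
Op 2: append 1 -> log_len=4
Op 3: F1 acks idx 3 -> match: F0=0 F1=3 F2=0 F3=0; commitIndex=0
Op 4: append 1 -> log_len=5
Op 5: F0 acks idx 4 -> match: F0=4 F1=3 F2=0 F3=0; commitIndex=3
Op 6: F1 acks idx 3 -> match: F0=4 F1=3 F2=0 F3=0; commitIndex=3
Op 7: F0 acks idx 1 -> match: F0=4 F1=3 F2=0 F3=0; commitIndex=3
Op 8: append 3 -> log_len=8
Op 9: append 2 -> log_len=10

Answer: 10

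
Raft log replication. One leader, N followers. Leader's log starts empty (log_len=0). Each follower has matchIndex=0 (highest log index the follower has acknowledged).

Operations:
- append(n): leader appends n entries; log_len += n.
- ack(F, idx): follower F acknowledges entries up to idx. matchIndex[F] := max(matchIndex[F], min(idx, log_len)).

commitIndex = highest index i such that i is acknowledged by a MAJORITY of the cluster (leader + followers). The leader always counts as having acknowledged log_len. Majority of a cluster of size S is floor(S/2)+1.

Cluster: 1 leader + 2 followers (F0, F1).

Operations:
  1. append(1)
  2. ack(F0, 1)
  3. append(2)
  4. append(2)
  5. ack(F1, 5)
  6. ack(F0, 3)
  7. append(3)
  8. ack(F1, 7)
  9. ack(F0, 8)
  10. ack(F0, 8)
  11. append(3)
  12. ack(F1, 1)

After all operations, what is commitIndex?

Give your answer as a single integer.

Op 1: append 1 -> log_len=1
Op 2: F0 acks idx 1 -> match: F0=1 F1=0; commitIndex=1
Op 3: append 2 -> log_len=3
Op 4: append 2 -> log_len=5
Op 5: F1 acks idx 5 -> match: F0=1 F1=5; commitIndex=5
Op 6: F0 acks idx 3 -> match: F0=3 F1=5; commitIndex=5
Op 7: append 3 -> log_len=8
Op 8: F1 acks idx 7 -> match: F0=3 F1=7; commitIndex=7
Op 9: F0 acks idx 8 -> match: F0=8 F1=7; commitIndex=8
Op 10: F0 acks idx 8 -> match: F0=8 F1=7; commitIndex=8
Op 11: append 3 -> log_len=11
Op 12: F1 acks idx 1 -> match: F0=8 F1=7; commitIndex=8

Answer: 8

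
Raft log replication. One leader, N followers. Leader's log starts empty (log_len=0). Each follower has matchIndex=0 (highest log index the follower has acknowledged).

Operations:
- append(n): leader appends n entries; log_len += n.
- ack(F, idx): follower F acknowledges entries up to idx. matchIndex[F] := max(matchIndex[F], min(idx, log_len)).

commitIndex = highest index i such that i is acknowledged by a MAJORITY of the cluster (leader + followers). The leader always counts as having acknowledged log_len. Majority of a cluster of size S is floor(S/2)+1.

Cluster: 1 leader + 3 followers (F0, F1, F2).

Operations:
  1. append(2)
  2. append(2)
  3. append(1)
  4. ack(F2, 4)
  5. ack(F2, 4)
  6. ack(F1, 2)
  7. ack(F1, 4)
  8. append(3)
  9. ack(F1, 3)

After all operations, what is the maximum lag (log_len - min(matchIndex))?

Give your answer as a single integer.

Op 1: append 2 -> log_len=2
Op 2: append 2 -> log_len=4
Op 3: append 1 -> log_len=5
Op 4: F2 acks idx 4 -> match: F0=0 F1=0 F2=4; commitIndex=0
Op 5: F2 acks idx 4 -> match: F0=0 F1=0 F2=4; commitIndex=0
Op 6: F1 acks idx 2 -> match: F0=0 F1=2 F2=4; commitIndex=2
Op 7: F1 acks idx 4 -> match: F0=0 F1=4 F2=4; commitIndex=4
Op 8: append 3 -> log_len=8
Op 9: F1 acks idx 3 -> match: F0=0 F1=4 F2=4; commitIndex=4

Answer: 8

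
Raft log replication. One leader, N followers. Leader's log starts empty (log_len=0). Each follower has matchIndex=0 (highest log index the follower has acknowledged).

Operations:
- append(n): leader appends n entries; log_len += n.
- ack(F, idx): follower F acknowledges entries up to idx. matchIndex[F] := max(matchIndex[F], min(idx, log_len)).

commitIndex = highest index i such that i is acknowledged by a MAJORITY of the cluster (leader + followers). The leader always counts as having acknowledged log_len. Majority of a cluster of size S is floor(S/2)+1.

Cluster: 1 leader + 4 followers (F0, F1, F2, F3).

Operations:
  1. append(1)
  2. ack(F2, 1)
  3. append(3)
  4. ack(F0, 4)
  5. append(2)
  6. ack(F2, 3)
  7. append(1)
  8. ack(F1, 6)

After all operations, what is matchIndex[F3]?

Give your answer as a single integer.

Answer: 0

Derivation:
Op 1: append 1 -> log_len=1
Op 2: F2 acks idx 1 -> match: F0=0 F1=0 F2=1 F3=0; commitIndex=0
Op 3: append 3 -> log_len=4
Op 4: F0 acks idx 4 -> match: F0=4 F1=0 F2=1 F3=0; commitIndex=1
Op 5: append 2 -> log_len=6
Op 6: F2 acks idx 3 -> match: F0=4 F1=0 F2=3 F3=0; commitIndex=3
Op 7: append 1 -> log_len=7
Op 8: F1 acks idx 6 -> match: F0=4 F1=6 F2=3 F3=0; commitIndex=4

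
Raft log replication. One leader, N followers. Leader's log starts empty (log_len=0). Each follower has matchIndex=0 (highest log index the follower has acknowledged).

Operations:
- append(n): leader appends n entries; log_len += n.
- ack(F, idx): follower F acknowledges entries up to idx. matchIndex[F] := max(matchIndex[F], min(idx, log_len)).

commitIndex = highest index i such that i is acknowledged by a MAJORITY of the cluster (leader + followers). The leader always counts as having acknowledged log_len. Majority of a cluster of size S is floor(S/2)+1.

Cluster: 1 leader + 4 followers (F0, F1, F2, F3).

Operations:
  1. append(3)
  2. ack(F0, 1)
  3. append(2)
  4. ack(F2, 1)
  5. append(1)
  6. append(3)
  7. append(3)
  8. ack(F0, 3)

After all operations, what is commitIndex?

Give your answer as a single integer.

Op 1: append 3 -> log_len=3
Op 2: F0 acks idx 1 -> match: F0=1 F1=0 F2=0 F3=0; commitIndex=0
Op 3: append 2 -> log_len=5
Op 4: F2 acks idx 1 -> match: F0=1 F1=0 F2=1 F3=0; commitIndex=1
Op 5: append 1 -> log_len=6
Op 6: append 3 -> log_len=9
Op 7: append 3 -> log_len=12
Op 8: F0 acks idx 3 -> match: F0=3 F1=0 F2=1 F3=0; commitIndex=1

Answer: 1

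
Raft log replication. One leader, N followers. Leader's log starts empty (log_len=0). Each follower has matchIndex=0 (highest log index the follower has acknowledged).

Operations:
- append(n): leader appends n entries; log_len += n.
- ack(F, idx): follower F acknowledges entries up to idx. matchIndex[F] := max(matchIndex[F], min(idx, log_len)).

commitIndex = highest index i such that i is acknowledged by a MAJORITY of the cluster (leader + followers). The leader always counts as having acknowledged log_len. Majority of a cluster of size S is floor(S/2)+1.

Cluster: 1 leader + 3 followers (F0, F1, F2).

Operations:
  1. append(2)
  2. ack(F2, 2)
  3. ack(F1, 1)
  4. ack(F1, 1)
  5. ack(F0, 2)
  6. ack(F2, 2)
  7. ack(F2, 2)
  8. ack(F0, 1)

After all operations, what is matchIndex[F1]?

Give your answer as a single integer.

Answer: 1

Derivation:
Op 1: append 2 -> log_len=2
Op 2: F2 acks idx 2 -> match: F0=0 F1=0 F2=2; commitIndex=0
Op 3: F1 acks idx 1 -> match: F0=0 F1=1 F2=2; commitIndex=1
Op 4: F1 acks idx 1 -> match: F0=0 F1=1 F2=2; commitIndex=1
Op 5: F0 acks idx 2 -> match: F0=2 F1=1 F2=2; commitIndex=2
Op 6: F2 acks idx 2 -> match: F0=2 F1=1 F2=2; commitIndex=2
Op 7: F2 acks idx 2 -> match: F0=2 F1=1 F2=2; commitIndex=2
Op 8: F0 acks idx 1 -> match: F0=2 F1=1 F2=2; commitIndex=2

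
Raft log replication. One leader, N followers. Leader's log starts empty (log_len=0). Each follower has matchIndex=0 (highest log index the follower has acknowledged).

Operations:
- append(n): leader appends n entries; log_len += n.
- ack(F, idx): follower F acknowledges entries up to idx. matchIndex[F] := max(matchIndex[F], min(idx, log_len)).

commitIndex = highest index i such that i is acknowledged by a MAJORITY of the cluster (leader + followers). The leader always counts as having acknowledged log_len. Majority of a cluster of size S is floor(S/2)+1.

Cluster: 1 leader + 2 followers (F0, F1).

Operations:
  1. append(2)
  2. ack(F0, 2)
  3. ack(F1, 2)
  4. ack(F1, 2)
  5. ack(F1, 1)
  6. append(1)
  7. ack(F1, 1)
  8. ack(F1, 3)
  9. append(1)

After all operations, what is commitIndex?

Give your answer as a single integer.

Op 1: append 2 -> log_len=2
Op 2: F0 acks idx 2 -> match: F0=2 F1=0; commitIndex=2
Op 3: F1 acks idx 2 -> match: F0=2 F1=2; commitIndex=2
Op 4: F1 acks idx 2 -> match: F0=2 F1=2; commitIndex=2
Op 5: F1 acks idx 1 -> match: F0=2 F1=2; commitIndex=2
Op 6: append 1 -> log_len=3
Op 7: F1 acks idx 1 -> match: F0=2 F1=2; commitIndex=2
Op 8: F1 acks idx 3 -> match: F0=2 F1=3; commitIndex=3
Op 9: append 1 -> log_len=4

Answer: 3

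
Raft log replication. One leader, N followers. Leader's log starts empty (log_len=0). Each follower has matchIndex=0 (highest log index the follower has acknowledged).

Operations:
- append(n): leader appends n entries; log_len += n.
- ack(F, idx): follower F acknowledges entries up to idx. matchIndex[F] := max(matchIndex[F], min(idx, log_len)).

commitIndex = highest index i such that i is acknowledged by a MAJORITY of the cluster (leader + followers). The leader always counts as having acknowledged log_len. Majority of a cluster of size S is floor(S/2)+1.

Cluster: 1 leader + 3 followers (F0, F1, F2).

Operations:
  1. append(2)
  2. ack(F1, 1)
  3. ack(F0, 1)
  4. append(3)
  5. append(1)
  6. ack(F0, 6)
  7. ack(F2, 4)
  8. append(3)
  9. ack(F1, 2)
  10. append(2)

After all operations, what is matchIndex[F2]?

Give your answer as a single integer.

Answer: 4

Derivation:
Op 1: append 2 -> log_len=2
Op 2: F1 acks idx 1 -> match: F0=0 F1=1 F2=0; commitIndex=0
Op 3: F0 acks idx 1 -> match: F0=1 F1=1 F2=0; commitIndex=1
Op 4: append 3 -> log_len=5
Op 5: append 1 -> log_len=6
Op 6: F0 acks idx 6 -> match: F0=6 F1=1 F2=0; commitIndex=1
Op 7: F2 acks idx 4 -> match: F0=6 F1=1 F2=4; commitIndex=4
Op 8: append 3 -> log_len=9
Op 9: F1 acks idx 2 -> match: F0=6 F1=2 F2=4; commitIndex=4
Op 10: append 2 -> log_len=11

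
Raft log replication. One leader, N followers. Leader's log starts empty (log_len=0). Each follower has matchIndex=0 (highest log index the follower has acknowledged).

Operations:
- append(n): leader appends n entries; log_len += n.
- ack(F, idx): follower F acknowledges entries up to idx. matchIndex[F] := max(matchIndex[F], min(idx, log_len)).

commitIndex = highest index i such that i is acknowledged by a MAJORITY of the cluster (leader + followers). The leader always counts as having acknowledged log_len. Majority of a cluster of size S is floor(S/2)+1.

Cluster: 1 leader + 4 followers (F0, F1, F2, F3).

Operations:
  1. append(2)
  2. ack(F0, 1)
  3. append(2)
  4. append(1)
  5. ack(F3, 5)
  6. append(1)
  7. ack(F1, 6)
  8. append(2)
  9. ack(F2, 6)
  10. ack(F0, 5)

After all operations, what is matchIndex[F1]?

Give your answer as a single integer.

Answer: 6

Derivation:
Op 1: append 2 -> log_len=2
Op 2: F0 acks idx 1 -> match: F0=1 F1=0 F2=0 F3=0; commitIndex=0
Op 3: append 2 -> log_len=4
Op 4: append 1 -> log_len=5
Op 5: F3 acks idx 5 -> match: F0=1 F1=0 F2=0 F3=5; commitIndex=1
Op 6: append 1 -> log_len=6
Op 7: F1 acks idx 6 -> match: F0=1 F1=6 F2=0 F3=5; commitIndex=5
Op 8: append 2 -> log_len=8
Op 9: F2 acks idx 6 -> match: F0=1 F1=6 F2=6 F3=5; commitIndex=6
Op 10: F0 acks idx 5 -> match: F0=5 F1=6 F2=6 F3=5; commitIndex=6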